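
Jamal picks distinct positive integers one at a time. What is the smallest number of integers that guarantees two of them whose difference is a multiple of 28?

Integers whose pairwise differences are multiples of 28 are exactly those sharing a remainder mod 28. The 28 residue classes mod 28 are the pigeonholes.
With 28 integers one could put 1 in each residue class and have no class reach 2.
The 29th integer pushes some class to 2, so 28·1 + 1 = 29.

29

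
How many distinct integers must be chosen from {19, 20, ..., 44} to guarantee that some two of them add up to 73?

19

Group the elements by complementary pair {x, 73−x}: {29,44}, {30,43}, {31,42}, …, giving 8 two-element pairs and 10 integers whose partner 73−x falls outside [19,44].
Treating each of those 18 groups as a pigeonhole, one can pick one integer per group — 18 integers — with no two summing to 73.
The 19th integer lands in an occupied pair, forcing a sum of 73.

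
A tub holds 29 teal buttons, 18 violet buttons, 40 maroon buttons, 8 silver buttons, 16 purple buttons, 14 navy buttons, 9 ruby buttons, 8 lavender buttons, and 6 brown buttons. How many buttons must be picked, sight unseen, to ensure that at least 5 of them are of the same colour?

An adversary could hand out at most 4 buttons per colour: 4 + 4 + 4 + 4 + 4 + 4 + 4 + 4 + 4 = 36 buttons and still no colour has 5.
Pigeonhole: one more button lands in a colour already at 4, so 37 draws are enough and 36 are not.

37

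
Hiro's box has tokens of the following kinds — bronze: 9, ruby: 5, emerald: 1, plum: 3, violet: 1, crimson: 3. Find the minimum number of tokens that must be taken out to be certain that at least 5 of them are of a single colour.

17

By pigeonhole, the 6 colours are the holes; the tokens drawn are the pigeons.
To avoid 5 of any one colour, the worst case takes at most 4 of each colour, or every token of a colour that has fewer than 4.
That gives 4 + 4 + 1 + 3 + 1 + 3 = 16 tokens with no colour reaching 5.
The next token forces some colour to 5, so 16 + 1 = 17.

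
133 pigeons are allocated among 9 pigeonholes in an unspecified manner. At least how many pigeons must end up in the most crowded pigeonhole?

15

By pigeonhole, the 9 pigeonholes are the holes and the 133 pigeons are the pigeons.
If every pigeonhole held at most 14 pigeons, the total would be at most 9 × 14 = 126, which is less than 133.
So some pigeonhole holds at least ⌈133/9⌉ = 15 pigeons.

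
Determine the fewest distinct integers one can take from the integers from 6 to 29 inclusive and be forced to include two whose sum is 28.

17

Group the elements by complementary pair {x, 28−x}: {6,22}, {7,21}, {8,20}, …, giving 8 two-element pairs; the single value 14 (it cannot pair with itself since the integers are distinct); and 7 integers whose partner 28−x falls outside [6,29].
Treating each of those 16 groups as a pigeonhole, one can pick one integer per group — 16 integers — with no two summing to 28.
The 17th integer lands in an occupied pair, forcing a sum of 28.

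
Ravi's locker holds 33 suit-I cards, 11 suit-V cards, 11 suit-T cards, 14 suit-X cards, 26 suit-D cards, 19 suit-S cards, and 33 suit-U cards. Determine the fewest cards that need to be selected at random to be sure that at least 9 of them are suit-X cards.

In the worst case for collecting suit-X cards, every non-suit-X card comes out first.
There are 33 + 11 + 11 + 26 + 19 + 33 = 133 non-suit-X cards altogether.
After those, each further card must be suit-X, so 133 + 9 = 142 draws guarantee 9 suit-X cards.

142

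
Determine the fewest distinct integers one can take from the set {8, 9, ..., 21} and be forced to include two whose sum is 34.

11

Two chosen integers sum to 34 exactly when both halves of some pair {x, 34−x} with 13 ≤ x ≤ 34−x ≤ 21 are chosen — 4 such pairs.
The remaining 6 elements (those with no distinct partner in range) can never complete a 34-sum, so the worst case takes all of them and one from each pair: 6 + 4 = 10.
The 11th integer has to be the second member of some pair, so 10 + 1 = 11.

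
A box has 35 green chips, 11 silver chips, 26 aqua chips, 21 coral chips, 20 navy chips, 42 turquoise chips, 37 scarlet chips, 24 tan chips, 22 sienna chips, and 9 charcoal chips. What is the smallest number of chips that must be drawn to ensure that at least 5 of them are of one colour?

The 10 colours are the holes; the chips drawn are the pigeons.
To avoid 5 of any one colour, the worst case takes at most 4 of each colour.
That gives 4 + 4 + 4 + 4 + 4 + 4 + 4 + 4 + 4 + 4 = 40 chips with no colour reaching 5.
The next chip forces some colour to 5, so 40 + 1 = 41.

41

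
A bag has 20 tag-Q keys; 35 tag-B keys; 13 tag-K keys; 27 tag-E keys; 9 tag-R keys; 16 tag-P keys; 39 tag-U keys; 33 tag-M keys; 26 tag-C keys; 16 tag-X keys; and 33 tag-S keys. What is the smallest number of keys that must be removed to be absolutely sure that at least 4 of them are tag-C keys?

245

In the worst case for collecting tag-C keys, every non-tag-C key comes out first.
There are 20 + 35 + 13 + 27 + 9 + 16 + 39 + 33 + 16 + 33 = 241 non-tag-C keys altogether.
After those, each further key must be tag-C, so 241 + 4 = 245 draws guarantee 4 tag-C keys.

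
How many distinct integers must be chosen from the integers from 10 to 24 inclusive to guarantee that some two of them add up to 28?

12

Two chosen integers sum to 28 exactly when both halves of some pair {x, 28−x} with 10 ≤ x ≤ 28−x ≤ 18 are chosen — 4 such pairs.
The remaining 7 elements (those with no distinct partner in range) can never complete a 28-sum, so the worst case takes all of them and one from each pair: 7 + 4 = 11.
The 12th integer has to be the second member of some pair, so 11 + 1 = 12.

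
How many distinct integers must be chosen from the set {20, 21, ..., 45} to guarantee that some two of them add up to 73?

18

Group the elements by complementary pair {x, 73−x}: {28,45}, {29,44}, {30,43}, …, giving 9 two-element pairs and 8 integers whose partner 73−x falls outside [20,45].
Pigeonhole: treating each of those 17 groups as a pigeonhole, one can pick one integer per group — 17 integers — with no two summing to 73.
The 18th integer lands in an occupied pair, forcing a sum of 73.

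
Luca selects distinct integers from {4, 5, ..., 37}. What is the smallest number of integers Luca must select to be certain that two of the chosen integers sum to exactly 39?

19

Group the elements by complementary pair {x, 39−x}: {4,35}, {5,34}, {6,33}, …, giving 16 two-element pairs and 2 integers whose partner 39−x falls outside [4,37].
By pigeonhole, treating each of those 18 groups as a pigeonhole, one can pick one integer per group — 18 integers — with no two summing to 39.
The 19th integer lands in an occupied pair, forcing a sum of 39.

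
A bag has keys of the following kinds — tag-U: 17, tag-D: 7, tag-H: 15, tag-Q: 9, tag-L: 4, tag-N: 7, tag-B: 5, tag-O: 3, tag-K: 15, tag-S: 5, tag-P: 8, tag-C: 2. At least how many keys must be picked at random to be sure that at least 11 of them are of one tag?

Pigeonhole: put each drawn key into a box by tag. The largest draw with every box below 11 takes min(count, 10) from each tag; tags with fewer than 10 contribute all they have.
Σ min(cᵢ, 10) = 10 + 7 + 10 + 9 + 4 + 7 + 5 + 3 + 10 + 5 + 8 + 2 = 80.
Draw number 80 + 1 = 81 must push one box to 11.

81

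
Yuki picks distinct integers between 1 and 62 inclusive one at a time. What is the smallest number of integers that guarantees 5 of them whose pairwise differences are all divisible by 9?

Integers whose pairwise differences are multiples of 9 are exactly those sharing a remainder mod 9. Pigeonhole: the 9 residue classes mod 9 are the pigeonholes.
With 36 integers one could put 4 in each residue class and have no class reach 5.
The 37th integer pushes some class to 5, so 9·4 + 1 = 37.

37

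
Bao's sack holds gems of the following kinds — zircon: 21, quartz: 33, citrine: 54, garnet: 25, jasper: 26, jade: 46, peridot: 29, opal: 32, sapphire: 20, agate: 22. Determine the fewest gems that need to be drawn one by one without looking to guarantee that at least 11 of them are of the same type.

101

By the pigeonhole principle, the 10 types are the holes; the gems drawn are the pigeons.
To avoid 11 of any one type, the worst case takes at most 10 of each type.
That gives 10 + 10 + 10 + 10 + 10 + 10 + 10 + 10 + 10 + 10 = 100 gems with no type reaching 11.
The next gem forces some type to 11, so 100 + 1 = 101.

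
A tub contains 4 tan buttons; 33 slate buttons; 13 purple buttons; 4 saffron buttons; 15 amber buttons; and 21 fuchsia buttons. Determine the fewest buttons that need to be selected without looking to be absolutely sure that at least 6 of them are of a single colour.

Put each drawn button into a box by colour. The largest draw with every box below 6 takes min(count, 5) from each colour; colours with fewer than 5 contribute all they have.
Σ min(cᵢ, 5) = 4 + 5 + 5 + 4 + 5 + 5 = 28.
Draw number 28 + 1 = 29 must push one box to 6.

29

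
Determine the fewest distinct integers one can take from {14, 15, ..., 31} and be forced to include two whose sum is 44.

A set avoiding the sum 44 can contain at most one of each pair {x, 44−x}, plus the 2 elements whose complement lies outside the range or equal to its own complement.
The integers 22, …, 31 (10 of them) are such a set: any two sum to at least 22+23 = 45 > 44.
Pigeonhole: any 11th integer completes one of the 8 pairs, so 11 choices force a sum of 44.

11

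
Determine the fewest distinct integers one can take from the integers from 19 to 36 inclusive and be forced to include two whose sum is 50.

13

Group the elements by complementary pair {x, 50−x}: {19,31}, {20,30}, {21,29}, …, giving 6 two-element pairs, the single value 25 (it cannot pair with itself since the integers are distinct), and 5 integers whose partner 50−x falls outside [19,36].
Treating each of those 12 groups as a pigeonhole, one can pick one integer per group — 12 integers — with no two summing to 50.
The 13th integer lands in an occupied pair, forcing a sum of 50.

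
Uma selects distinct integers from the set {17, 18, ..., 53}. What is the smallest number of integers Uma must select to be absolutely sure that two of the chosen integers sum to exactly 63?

A set avoiding the sum 63 can contain at most one of each pair {x, 63−x}, plus the 7 elements whose complement lies outside the range.
The integers 32, …, 53 (22 of them) are such a set: any two sum to at least 32+33 = 65 > 63.
By pigeonhole, any 23rd integer completes one of the 15 pairs, so 23 choices force a sum of 63.

23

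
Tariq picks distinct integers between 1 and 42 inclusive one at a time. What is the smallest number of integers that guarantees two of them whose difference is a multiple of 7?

Integers whose pairwise differences are multiples of 7 are exactly those sharing a remainder mod 7. The 7 residue classes mod 7 are the pigeonholes.
With 7 integers one could put 1 in each residue class and have no class reach 2.
The 8th integer pushes some class to 2, so 7·1 + 1 = 8.

8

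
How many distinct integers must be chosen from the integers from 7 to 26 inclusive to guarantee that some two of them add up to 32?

12

A set avoiding the sum 32 can contain at most one of each pair {x, 32−x}, plus the 2 elements whose complement lies outside the range or equal to its own complement.
The integers 16, …, 26 (11 of them) are such a set: any two sum to at least 16+17 = 33 > 32.
By pigeonhole, any 12th integer completes one of the 9 pairs, so 12 choices force a sum of 32.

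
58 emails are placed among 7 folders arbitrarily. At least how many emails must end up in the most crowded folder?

9

The 7 folders are the holes and the 58 emails are the pigeons.
If every folder held at most 8 emails, the total would be at most 7 × 8 = 56, which is less than 58.
So some folder holds at least ⌈58/7⌉ = 9 emails.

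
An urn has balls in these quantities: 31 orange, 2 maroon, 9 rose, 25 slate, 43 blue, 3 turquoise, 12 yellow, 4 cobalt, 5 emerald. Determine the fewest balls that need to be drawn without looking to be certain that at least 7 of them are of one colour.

By the pigeonhole principle, put each drawn ball into a box by colour. The largest draw with every box below 7 takes min(count, 6) from each colour; colours with fewer than 6 contribute all they have.
Σ min(cᵢ, 6) = 6 + 2 + 6 + 6 + 6 + 3 + 6 + 4 + 5 = 44.
Draw number 44 + 1 = 45 must push one box to 7.

45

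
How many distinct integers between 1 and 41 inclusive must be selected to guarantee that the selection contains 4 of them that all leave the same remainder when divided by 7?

The 7 residue classes mod 7 are the pigeonholes.
With 21 integers one could put 3 in each residue class and have no class reach 4.
The 22nd integer pushes some class to 4, so 7·3 + 1 = 22.

22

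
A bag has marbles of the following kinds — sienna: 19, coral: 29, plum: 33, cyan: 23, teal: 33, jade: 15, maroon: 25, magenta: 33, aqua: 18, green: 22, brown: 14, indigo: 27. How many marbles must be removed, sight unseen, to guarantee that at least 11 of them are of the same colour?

121

By pigeonhole, the 12 colours are the holes; the marbles drawn are the pigeons.
To avoid 11 of any one colour, the worst case takes at most 10 of each colour.
That gives 10 + 10 + 10 + 10 + 10 + 10 + 10 + 10 + 10 + 10 + 10 + 10 = 120 marbles with no colour reaching 11.
The next marble forces some colour to 11, so 120 + 1 = 121.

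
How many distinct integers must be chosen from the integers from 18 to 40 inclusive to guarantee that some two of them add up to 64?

Group the elements by complementary pair {x, 64−x}: {24,40}, {25,39}, {26,38}, …, giving 8 two-element pairs; the single value 32 (it cannot pair with itself since the integers are distinct); and 6 integers whose partner 64−x falls outside [18,40].
Treating each of those 15 groups as a pigeonhole, one can pick one integer per group — 15 integers — with no two summing to 64.
The 16th integer lands in an occupied pair, forcing a sum of 64.

16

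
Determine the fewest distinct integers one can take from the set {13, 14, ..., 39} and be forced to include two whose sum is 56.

Two chosen integers sum to 56 exactly when both halves of some pair {x, 56−x} with 17 ≤ x ≤ 56−x ≤ 39 are chosen — 11 such pairs.
The remaining 5 elements (those with no distinct partner in range) can never complete a 56-sum, so the worst case takes all of them and one from each pair: 5 + 11 = 16.
The 17th integer has to be the second member of some pair, so 16 + 1 = 17.

17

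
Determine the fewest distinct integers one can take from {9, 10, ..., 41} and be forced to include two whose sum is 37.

24

Two chosen integers sum to 37 exactly when both halves of some pair {x, 37−x} with 9 ≤ x ≤ 37−x ≤ 28 are chosen — 10 such pairs.
The remaining 13 elements (those with no distinct partner in range) can never complete a 37-sum, so the worst case takes all of them and one from each pair: 13 + 10 = 23.
The 24th integer has to be the second member of some pair, so 23 + 1 = 24.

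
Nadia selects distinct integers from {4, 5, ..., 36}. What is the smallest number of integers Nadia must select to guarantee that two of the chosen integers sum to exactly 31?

Two chosen integers sum to 31 exactly when both halves of some pair {x, 31−x} with 4 ≤ x ≤ 31−x ≤ 27 are chosen — 12 such pairs.
The remaining 9 elements (those with no distinct partner in range) can never complete a 31-sum, so the worst case takes all of them and one from each pair: 9 + 12 = 21.
The 22nd integer has to be the second member of some pair, so 21 + 1 = 22.

22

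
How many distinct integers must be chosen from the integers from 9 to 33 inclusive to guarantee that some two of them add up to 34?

18

Two chosen integers sum to 34 exactly when both halves of some pair {x, 34−x} with 9 ≤ x ≤ 34−x ≤ 25 are chosen — 8 such pairs.
The remaining 9 elements (those with no distinct partner in range) can never complete a 34-sum, so the worst case takes all of them and one from each pair: 9 + 8 = 17.
The 18th integer has to be the second member of some pair, so 17 + 1 = 18.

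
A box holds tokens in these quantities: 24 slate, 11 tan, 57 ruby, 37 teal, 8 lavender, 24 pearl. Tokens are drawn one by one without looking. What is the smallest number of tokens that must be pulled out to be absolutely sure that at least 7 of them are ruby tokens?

In the worst case for collecting ruby tokens, every non-ruby token comes out first.
There are 24 + 11 + 37 + 8 + 24 = 104 non-ruby tokens altogether.
After those, each further token must be ruby, so 104 + 7 = 111 draws guarantee 7 ruby tokens.

111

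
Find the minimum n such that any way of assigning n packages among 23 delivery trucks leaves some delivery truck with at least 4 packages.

70

With 69 packages one could put exactly 3 in each of the 23 delivery trucks, and no delivery truck would reach 4.
One more package must land in a delivery truck that already has 3, giving it 4.
So 23 × 3 + 1 = 70 packages are required.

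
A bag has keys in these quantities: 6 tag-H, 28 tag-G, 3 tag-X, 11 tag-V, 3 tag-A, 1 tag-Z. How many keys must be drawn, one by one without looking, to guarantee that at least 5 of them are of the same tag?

By pigeonhole, the 6 tags are the holes; the keys drawn are the pigeons.
To avoid 5 of any one tag, the worst case takes at most 4 of each tag, or every key of a tag that has fewer than 4.
That gives 4 + 4 + 3 + 4 + 3 + 1 = 19 keys with no tag reaching 5.
The next key forces some tag to 5, so 19 + 1 = 20.

20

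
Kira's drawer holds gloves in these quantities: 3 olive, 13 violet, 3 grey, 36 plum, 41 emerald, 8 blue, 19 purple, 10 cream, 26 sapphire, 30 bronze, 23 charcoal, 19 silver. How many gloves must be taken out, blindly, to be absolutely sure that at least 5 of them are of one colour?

An adversary could hand out at most 4 gloves per colour (olive, grey run out sooner): 3 + 4 + 3 + 4 + 4 + 4 + 4 + 4 + 4 + 4 + 4 + 4 = 46 gloves and still no colour has 5.
By the pigeonhole principle, one more glove lands in a colour already at 4, so 47 draws are enough and 46 are not.

47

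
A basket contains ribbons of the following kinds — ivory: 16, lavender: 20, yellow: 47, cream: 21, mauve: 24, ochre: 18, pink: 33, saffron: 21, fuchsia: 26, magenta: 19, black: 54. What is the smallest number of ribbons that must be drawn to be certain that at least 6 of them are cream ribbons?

284

In the worst case for collecting cream ribbons, every non-cream ribbon comes out first.
There are 16 + 20 + 47 + 24 + 18 + 33 + 21 + 26 + 19 + 54 = 278 non-cream ribbons altogether.
After those, each further ribbon must be cream, so 278 + 6 = 284 draws guarantee 6 cream ribbons.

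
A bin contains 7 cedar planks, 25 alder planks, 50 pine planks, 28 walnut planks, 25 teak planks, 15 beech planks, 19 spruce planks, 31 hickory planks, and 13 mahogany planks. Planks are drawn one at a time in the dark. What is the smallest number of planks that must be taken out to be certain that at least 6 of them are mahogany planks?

In the worst case for collecting mahogany planks, every non-mahogany plank comes out first.
There are 7 + 25 + 50 + 28 + 25 + 15 + 19 + 31 = 200 non-mahogany planks altogether.
After those, each further plank must be mahogany, so 200 + 6 = 206 draws guarantee 6 mahogany planks.

206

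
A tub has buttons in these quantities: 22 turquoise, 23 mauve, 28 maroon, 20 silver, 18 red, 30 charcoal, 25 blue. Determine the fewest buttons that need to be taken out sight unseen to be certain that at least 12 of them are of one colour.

78

An adversary could hand out at most 11 buttons per colour: 11 + 11 + 11 + 11 + 11 + 11 + 11 = 77 buttons and still no colour has 12.
One more button lands in a colour already at 11, so 78 draws are enough and 77 are not.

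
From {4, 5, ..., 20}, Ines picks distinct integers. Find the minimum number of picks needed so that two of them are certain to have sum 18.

13

Two chosen integers sum to 18 exactly when both halves of some pair {x, 18−x} with 4 ≤ x ≤ 18−x ≤ 14 are chosen — 5 such pairs.
The remaining 7 elements (those with no distinct partner in range) can never complete a 18-sum, so the worst case takes all of them and one from each pair: 7 + 5 = 12.
Pigeonhole: the 13th integer has to be the second member of some pair, so 12 + 1 = 13.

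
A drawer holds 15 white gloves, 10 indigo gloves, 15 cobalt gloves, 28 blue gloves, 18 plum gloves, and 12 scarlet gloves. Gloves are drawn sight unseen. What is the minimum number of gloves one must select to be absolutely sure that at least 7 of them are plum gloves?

In the worst case for collecting plum gloves, every non-plum glove comes out first.
There are 15 + 10 + 15 + 28 + 12 = 80 non-plum gloves altogether.
After those, each further glove must be plum, so 80 + 7 = 87 draws guarantee 7 plum gloves.

87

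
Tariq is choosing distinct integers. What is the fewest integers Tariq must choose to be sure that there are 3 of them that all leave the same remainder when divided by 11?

23

By pigeonhole, the 11 residue classes mod 11 are the pigeonholes.
With 22 integers one could put 2 in each residue class and have no class reach 3.
The 23rd integer pushes some class to 3, so 11·2 + 1 = 23.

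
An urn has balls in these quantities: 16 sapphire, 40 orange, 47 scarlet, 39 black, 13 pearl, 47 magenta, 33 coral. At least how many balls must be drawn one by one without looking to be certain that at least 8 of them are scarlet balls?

196

In the worst case for collecting scarlet balls, every non-scarlet ball comes out first.
There are 16 + 40 + 39 + 13 + 47 + 33 = 188 non-scarlet balls altogether.
After those, each further ball must be scarlet, so 188 + 8 = 196 draws guarantee 8 scarlet balls.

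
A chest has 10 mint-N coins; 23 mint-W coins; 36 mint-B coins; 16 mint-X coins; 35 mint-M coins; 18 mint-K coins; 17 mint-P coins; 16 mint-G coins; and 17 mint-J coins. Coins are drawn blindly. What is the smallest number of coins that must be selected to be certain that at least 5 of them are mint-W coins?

In the worst case for collecting mint-W coins, every non-mint-W coin comes out first.
There are 10 + 36 + 16 + 35 + 18 + 17 + 16 + 17 = 165 non-mint-W coins altogether.
After those, each further coin must be mint-W, so 165 + 5 = 170 draws guarantee 5 mint-W coins.

170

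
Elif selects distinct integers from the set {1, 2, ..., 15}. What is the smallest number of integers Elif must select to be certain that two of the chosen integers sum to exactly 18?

Group the elements by complementary pair {x, 18−x}: {3,15}, {4,14}, {5,13}, …, giving 6 two-element pairs, the single value 9 (it cannot pair with itself since the integers are distinct), and 2 integers whose partner 18−x falls outside [1,15].
Pigeonhole: treating each of those 9 groups as a pigeonhole, one can pick one integer per group — 9 integers — with no two summing to 18.
The 10th integer lands in an occupied pair, forcing a sum of 18.

10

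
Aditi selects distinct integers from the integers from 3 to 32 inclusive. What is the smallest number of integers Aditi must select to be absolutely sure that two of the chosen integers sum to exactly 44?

Group the elements by complementary pair {x, 44−x}: {12,32}, {13,31}, {14,30}, …, giving 10 two-element pairs; the single value 22 (it cannot pair with itself since the integers are distinct); and 9 integers whose partner 44−x falls outside [3,32].
Treating each of those 20 groups as a pigeonhole, one can pick one integer per group — 20 integers — with no two summing to 44.
The 21st integer lands in an occupied pair, forcing a sum of 44.

21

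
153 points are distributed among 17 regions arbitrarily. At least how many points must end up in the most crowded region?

9

The 17 regions are the holes and the 153 points are the pigeons.
If every region held at most 8 points, the total would be at most 17 × 8 = 136, which is less than 153.
So some region holds at least ⌈153/17⌉ = 9 points.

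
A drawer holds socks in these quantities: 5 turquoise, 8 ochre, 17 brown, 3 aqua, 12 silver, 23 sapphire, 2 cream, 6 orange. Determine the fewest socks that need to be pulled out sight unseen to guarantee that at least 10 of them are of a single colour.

Pigeonhole: the 8 colours are the holes; the socks drawn are the pigeons.
To avoid 10 of any one colour, the worst case takes at most 9 of each colour, or every sock of a colour that has fewer than 9.
That gives 5 + 8 + 9 + 3 + 9 + 9 + 2 + 6 = 51 socks with no colour reaching 10.
The next sock forces some colour to 10, so 51 + 1 = 52.

52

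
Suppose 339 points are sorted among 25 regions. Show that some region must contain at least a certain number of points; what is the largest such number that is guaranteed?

14

The 25 regions are the holes and the 339 points are the pigeons.
If every region held at most 13 points, the total would be at most 25 × 13 = 325, which is less than 339.
So some region holds at least ⌈339/25⌉ = 14 points.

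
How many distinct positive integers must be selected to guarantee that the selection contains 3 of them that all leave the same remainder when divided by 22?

By the pigeonhole principle, the 22 residue classes mod 22 are the pigeonholes.
With 44 integers one could put 2 in each residue class and have no class reach 3.
The 45th integer pushes some class to 3, so 22·2 + 1 = 45.

45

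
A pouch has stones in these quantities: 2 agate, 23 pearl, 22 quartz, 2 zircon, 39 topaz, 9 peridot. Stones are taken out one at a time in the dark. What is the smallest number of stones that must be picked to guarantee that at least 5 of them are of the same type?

21

An adversary could hand out at most 4 stones per type (agate, zircon run out sooner): 2 + 4 + 4 + 2 + 4 + 4 = 20 stones and still no type has 5.
One more stone lands in a type already at 4, so 21 draws are enough and 20 are not.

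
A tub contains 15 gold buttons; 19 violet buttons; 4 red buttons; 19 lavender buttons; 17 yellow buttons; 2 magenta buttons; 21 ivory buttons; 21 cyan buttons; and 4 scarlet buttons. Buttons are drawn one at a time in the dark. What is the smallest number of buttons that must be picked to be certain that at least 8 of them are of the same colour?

53

The 9 colours are the holes; the buttons drawn are the pigeons.
To avoid 8 of any one colour, the worst case takes at most 7 of each colour, or every button of a colour that has fewer than 7.
That gives 7 + 7 + 4 + 7 + 7 + 2 + 7 + 7 + 4 = 52 buttons with no colour reaching 8.
The next button forces some colour to 8, so 52 + 1 = 53.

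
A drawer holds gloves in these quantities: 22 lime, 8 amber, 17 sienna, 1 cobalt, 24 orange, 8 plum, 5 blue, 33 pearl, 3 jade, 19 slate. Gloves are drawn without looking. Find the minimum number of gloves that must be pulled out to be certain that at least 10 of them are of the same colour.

By pigeonhole, put each drawn glove into a box by colour. The largest draw with every box below 10 takes min(count, 9) from each colour; colours with fewer than 9 contribute all they have.
Σ min(cᵢ, 9) = 9 + 8 + 9 + 1 + 9 + 8 + 5 + 9 + 3 + 9 = 70.
Draw number 70 + 1 = 71 must push one box to 10.

71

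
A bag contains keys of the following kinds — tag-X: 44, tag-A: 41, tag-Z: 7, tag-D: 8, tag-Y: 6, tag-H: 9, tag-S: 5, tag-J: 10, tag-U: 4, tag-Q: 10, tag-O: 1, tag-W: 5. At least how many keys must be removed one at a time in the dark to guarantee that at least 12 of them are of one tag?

88

An adversary could hand out at most 11 keys per tag (10 tags run out sooner): 11 + 11 + 7 + 8 + 6 + 9 + 5 + 10 + 4 + 10 + 1 + 5 = 87 keys and still no tag has 12.
One more key lands in a tag already at 11, so 88 draws are enough and 87 are not.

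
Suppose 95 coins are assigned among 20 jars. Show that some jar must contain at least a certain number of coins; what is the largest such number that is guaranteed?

5

The 20 jars are the holes and the 95 coins are the pigeons.
If every jar held at most 4 coins, the total would be at most 20 × 4 = 80, which is less than 95.
So some jar holds at least ⌈95/20⌉ = 5 coins.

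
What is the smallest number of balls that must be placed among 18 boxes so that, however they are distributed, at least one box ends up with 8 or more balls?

With 126 balls one could put exactly 7 in each of the 18 boxes, and no box would reach 8.
Pigeonhole: one more ball must land in a box that already has 7, giving it 8.
So 18 × 7 + 1 = 127 balls are required.

127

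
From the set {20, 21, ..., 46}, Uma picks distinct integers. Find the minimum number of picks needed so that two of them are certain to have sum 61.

17

A set avoiding the sum 61 can contain at most one of each pair {x, 61−x}, plus the 5 elements whose complement lies outside the range.
The integers 31, …, 46 (16 of them) are such a set: any two sum to at least 31+32 = 63 > 61.
Any 17th integer completes one of the 11 pairs, so 17 choices force a sum of 61.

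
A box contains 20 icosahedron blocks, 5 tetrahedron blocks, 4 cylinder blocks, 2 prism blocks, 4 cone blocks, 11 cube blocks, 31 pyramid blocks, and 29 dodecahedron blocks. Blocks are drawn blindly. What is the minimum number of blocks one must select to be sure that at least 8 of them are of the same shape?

44

An adversary could hand out at most 7 blocks per shape (4 shapes run out sooner): 7 + 5 + 4 + 2 + 4 + 7 + 7 + 7 = 43 blocks and still no shape has 8.
One more block lands in a shape already at 7, so 44 draws are enough and 43 are not.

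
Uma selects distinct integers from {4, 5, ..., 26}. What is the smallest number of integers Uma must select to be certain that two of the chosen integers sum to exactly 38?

17

A set avoiding the sum 38 can contain at most one of each pair {x, 38−x}, plus the 9 elements whose complement lies outside the range or equal to its own complement.
The integers 4, …, 19 (16 of them) are such a set: any two sum to at least 4+5 = 9 and at most 18+19 = 37 < 38.
Pigeonhole: any 17th integer completes one of the 7 pairs, so 17 choices force a sum of 38.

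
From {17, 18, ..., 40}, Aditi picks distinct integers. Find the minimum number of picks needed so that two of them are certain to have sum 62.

Group the elements by complementary pair {x, 62−x}: {22,40}, {23,39}, {24,38}, …, giving 9 two-element pairs, the single value 31 (it cannot pair with itself since the integers are distinct), and 5 integers whose partner 62−x falls outside [17,40].
By the pigeonhole principle, treating each of those 15 groups as a pigeonhole, one can pick one integer per group — 15 integers — with no two summing to 62.
The 16th integer lands in an occupied pair, forcing a sum of 62.

16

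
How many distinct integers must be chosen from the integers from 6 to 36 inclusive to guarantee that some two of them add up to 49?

Two chosen integers sum to 49 exactly when both halves of some pair {x, 49−x} with 13 ≤ x ≤ 49−x ≤ 36 are chosen — 12 such pairs.
The remaining 7 elements (those with no distinct partner in range) can never complete a 49-sum, so the worst case takes all of them and one from each pair: 7 + 12 = 19.
The 20th integer has to be the second member of some pair, so 19 + 1 = 20.

20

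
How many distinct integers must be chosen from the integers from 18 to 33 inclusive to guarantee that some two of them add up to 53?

A set avoiding the sum 53 can contain at most one of each pair {x, 53−x}, plus the 2 elements whose complement lies outside the range.
The integers 18, …, 26 (9 of them) are such a set: any two sum to at least 18+19 = 37 and at most 25+26 = 51 < 53.
Pigeonhole: any 10th integer completes one of the 7 pairs, so 10 choices force a sum of 53.

10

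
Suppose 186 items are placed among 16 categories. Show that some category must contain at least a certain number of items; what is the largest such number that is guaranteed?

By pigeonhole, the 16 categories are the holes and the 186 items are the pigeons.
If every category held at most 11 items, the total would be at most 16 × 11 = 176, which is less than 186.
So some category holds at least ⌈186/16⌉ = 12 items.

12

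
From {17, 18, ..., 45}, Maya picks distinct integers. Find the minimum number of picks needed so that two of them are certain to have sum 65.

Group the elements by complementary pair {x, 65−x}: {20,45}, {21,44}, {22,43}, …, giving 13 two-element pairs and 3 integers whose partner 65−x falls outside [17,45].
By the pigeonhole principle, treating each of those 16 groups as a pigeonhole, one can pick one integer per group — 16 integers — with no two summing to 65.
The 17th integer lands in an occupied pair, forcing a sum of 65.

17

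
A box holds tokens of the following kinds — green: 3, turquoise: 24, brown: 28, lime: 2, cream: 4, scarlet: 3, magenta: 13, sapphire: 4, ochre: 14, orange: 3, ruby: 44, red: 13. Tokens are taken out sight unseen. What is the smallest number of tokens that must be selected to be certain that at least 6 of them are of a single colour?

50

An adversary could hand out at most 5 tokens per colour (6 colours run out sooner): 3 + 5 + 5 + 2 + 4 + 3 + 5 + 4 + 5 + 3 + 5 + 5 = 49 tokens and still no colour has 6.
By the pigeonhole principle, one more token lands in a colour already at 5, so 50 draws are enough and 49 are not.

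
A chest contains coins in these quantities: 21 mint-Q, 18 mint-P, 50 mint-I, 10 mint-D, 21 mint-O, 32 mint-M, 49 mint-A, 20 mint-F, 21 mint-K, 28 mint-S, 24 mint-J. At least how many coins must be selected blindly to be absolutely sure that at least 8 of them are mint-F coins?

In the worst case for collecting mint-F coins, every non-mint-F coin comes out first.
There are 21 + 18 + 50 + 10 + 21 + 32 + 49 + 21 + 28 + 24 = 274 non-mint-F coins altogether.
After those, each further coin must be mint-F, so 274 + 8 = 282 draws guarantee 8 mint-F coins.

282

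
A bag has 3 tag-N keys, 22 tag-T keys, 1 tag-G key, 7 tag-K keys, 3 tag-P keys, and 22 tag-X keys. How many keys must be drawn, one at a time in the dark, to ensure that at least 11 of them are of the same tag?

35

By pigeonhole, the 6 tags are the holes; the keys drawn are the pigeons.
To avoid 11 of any one tag, the worst case takes at most 10 of each tag, or every key of a tag that has fewer than 10.
That gives 3 + 10 + 1 + 7 + 3 + 10 = 34 keys with no tag reaching 11.
The next key forces some tag to 11, so 34 + 1 = 35.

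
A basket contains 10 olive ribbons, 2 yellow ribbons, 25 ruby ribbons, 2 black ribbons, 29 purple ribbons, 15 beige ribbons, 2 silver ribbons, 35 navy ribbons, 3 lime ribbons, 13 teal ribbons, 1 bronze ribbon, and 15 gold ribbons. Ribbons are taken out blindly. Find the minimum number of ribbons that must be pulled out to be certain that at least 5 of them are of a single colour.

39

By pigeonhole, the 12 colours are the holes; the ribbons drawn are the pigeons.
To avoid 5 of any one colour, the worst case takes at most 4 of each colour, or every ribbon of a colour that has fewer than 4.
That gives 4 + 2 + 4 + 2 + 4 + 4 + 2 + 4 + 3 + 4 + 1 + 4 = 38 ribbons with no colour reaching 5.
The next ribbon forces some colour to 5, so 38 + 1 = 39.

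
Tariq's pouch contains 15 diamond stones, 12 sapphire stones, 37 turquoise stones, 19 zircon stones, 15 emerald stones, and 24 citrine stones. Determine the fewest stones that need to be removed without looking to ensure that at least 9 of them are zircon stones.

112

In the worst case for collecting zircon stones, every non-zircon stone comes out first.
There are 15 + 12 + 37 + 15 + 24 = 103 non-zircon stones altogether.
After those, each further stone must be zircon, so 103 + 9 = 112 draws guarantee 9 zircon stones.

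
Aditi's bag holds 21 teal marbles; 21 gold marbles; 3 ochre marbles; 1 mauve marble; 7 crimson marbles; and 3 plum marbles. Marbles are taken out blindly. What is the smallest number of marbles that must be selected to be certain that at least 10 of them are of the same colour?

Put each drawn marble into a box by colour. The largest draw with every box below 10 takes min(count, 9) from each colour; colours with fewer than 9 contribute all they have.
Σ min(cᵢ, 9) = 9 + 9 + 3 + 1 + 7 + 3 = 32.
Draw number 32 + 1 = 33 must push one box to 10.

33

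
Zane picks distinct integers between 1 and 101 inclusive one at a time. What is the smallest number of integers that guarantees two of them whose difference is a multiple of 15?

16

Integers whose pairwise differences are multiples of 15 are exactly those sharing a remainder mod 15. By the pigeonhole principle, the 15 residue classes mod 15 are the pigeonholes.
With 15 integers one could put 1 in each residue class and have no class reach 2.
The 16th integer pushes some class to 2, so 15·1 + 1 = 16.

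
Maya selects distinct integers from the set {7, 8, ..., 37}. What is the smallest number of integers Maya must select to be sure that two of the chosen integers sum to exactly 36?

21

Group the elements by complementary pair {x, 36−x}: {7,29}, {8,28}, {9,27}, …, giving 11 two-element pairs, the single value 18 (it cannot pair with itself since the integers are distinct), and 8 integers whose partner 36−x falls outside [7,37].
Treating each of those 20 groups as a pigeonhole, one can pick one integer per group — 20 integers — with no two summing to 36.
The 21st integer lands in an occupied pair, forcing a sum of 36.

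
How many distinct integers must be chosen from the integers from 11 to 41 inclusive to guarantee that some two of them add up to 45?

Two chosen integers sum to 45 exactly when both halves of some pair {x, 45−x} with 11 ≤ x ≤ 45−x ≤ 34 are chosen — 12 such pairs.
The remaining 7 elements (those with no distinct partner in range) can never complete a 45-sum, so the worst case takes all of them and one from each pair: 7 + 12 = 19.
By the pigeonhole principle, the 20th integer has to be the second member of some pair, so 19 + 1 = 20.

20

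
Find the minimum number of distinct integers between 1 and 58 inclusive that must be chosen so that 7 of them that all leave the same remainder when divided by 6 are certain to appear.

37

The 6 residue classes mod 6 are the pigeonholes.
With 36 integers one could put 6 in each residue class and have no class reach 7.
The 37th integer pushes some class to 7, so 6·6 + 1 = 37.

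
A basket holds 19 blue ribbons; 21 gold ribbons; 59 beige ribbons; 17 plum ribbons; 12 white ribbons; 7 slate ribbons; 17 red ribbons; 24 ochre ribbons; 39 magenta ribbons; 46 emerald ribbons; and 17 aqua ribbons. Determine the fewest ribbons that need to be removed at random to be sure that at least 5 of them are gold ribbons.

In the worst case for collecting gold ribbons, every non-gold ribbon comes out first.
There are 19 + 59 + 17 + 12 + 7 + 17 + 24 + 39 + 46 + 17 = 257 non-gold ribbons altogether.
After those, each further ribbon must be gold, so 257 + 5 = 262 draws guarantee 5 gold ribbons.

262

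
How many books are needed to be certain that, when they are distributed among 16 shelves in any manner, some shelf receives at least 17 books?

With 256 books one could put exactly 16 in each of the 16 shelves, and no shelf would reach 17.
By pigeonhole, one more book must land in a shelf that already has 16, giving it 17.
So 16 × 16 + 1 = 257 books are required.

257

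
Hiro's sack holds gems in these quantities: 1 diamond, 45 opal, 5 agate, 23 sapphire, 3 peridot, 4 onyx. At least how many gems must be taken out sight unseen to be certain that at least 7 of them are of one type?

26

An adversary could hand out at most 6 gems per type (4 types run out sooner): 1 + 6 + 5 + 6 + 3 + 4 = 25 gems and still no type has 7.
By pigeonhole, one more gem lands in a type already at 6, so 26 draws are enough and 25 are not.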